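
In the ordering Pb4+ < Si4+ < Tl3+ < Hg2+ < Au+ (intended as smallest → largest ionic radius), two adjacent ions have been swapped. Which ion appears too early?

Scanning neighbour by neighbour, only Pb4+/Si4+ violates a trend: Si4+ and Pb4+ are in one column with the same charge; the lighter period-3 ion has 3 fewer shells and is smaller. That makes Pb4+ the one sitting a position early relative to where it belongs.

Pb4+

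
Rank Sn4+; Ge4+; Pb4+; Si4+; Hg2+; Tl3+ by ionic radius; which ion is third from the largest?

Work out protons and electrons: Si4+ (Z=14, 10 e⁻), Ge4+ (Z=32, 28 e⁻), Sn4+ (Z=50, 46 e⁻), Pb4+ (Z=82, 78 e⁻), Tl3+ (Z=81, 78 e⁻), Hg2+ (Z=80, 78 e⁻). Si4+ < Ge4+ (same group, 1 shell fewer); Ge4+ < Sn4+ (same group, 1 shell fewer); Sn4+ < Pb4+ (same group, 1 shell fewer); Pb4+ < Tl3+ (isoelectronic, higher Z=82 is smaller); Tl3+ < Hg2+ (both 78 e⁻, Z=81>80).
So the order is Si4+ < Ge4+ < Sn4+ < Pb4+ < Tl3+ < Hg2+; the 3rd-largest ion is Pb4+.

Pb4+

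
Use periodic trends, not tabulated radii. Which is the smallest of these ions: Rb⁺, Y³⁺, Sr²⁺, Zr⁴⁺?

Zr⁴⁺

Isoelectronic series (36 e⁻ each). Size is set by nuclear charge: more protons means a smaller ion. Zr⁴⁺ (Z=40), Y³⁺ (Z=39), Sr²⁺ (Z=38), Rb⁺ (Z=37).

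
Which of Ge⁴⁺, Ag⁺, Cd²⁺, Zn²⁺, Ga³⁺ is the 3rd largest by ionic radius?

First list Z and electron count for each: Ge⁴⁺ has 28 e⁻ (Z=32), Ga³⁺ has 28 e⁻ (Z=31), Zn²⁺ has 28 e⁻ (Z=30), Cd²⁺ has 46 e⁻ (Z=48), Ag⁺ has 46 e⁻ (Z=47). Ge⁴⁺ < Ga³⁺ (isoelectronic, higher Z=32 is smaller); Ga³⁺ < Zn²⁺ (isoelectronic, higher Z=31 is smaller); Zn²⁺ < Cd²⁺ (same group, period 4 vs 5); Cd²⁺ < Ag⁺ (both 46 e⁻, Z=48>47).
So the order is Ge⁴⁺ < Ga³⁺ < Zn²⁺ < Cd²⁺ < Ag⁺; the 3rd-largest ion is Zn²⁺.

Zn²⁺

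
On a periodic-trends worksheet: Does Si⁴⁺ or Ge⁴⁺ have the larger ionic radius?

All are in the same group with charge +4. Radius grows down the group as n (the outermost shell) increases.

Ge⁴⁺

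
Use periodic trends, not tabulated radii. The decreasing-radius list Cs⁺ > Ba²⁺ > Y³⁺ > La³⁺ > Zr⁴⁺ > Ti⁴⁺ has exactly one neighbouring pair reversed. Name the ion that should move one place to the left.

La³⁺

Check each adjacent pair. Y³⁺ and La³⁺ are reversed: Y³⁺ and La³⁺ are in one column with the same charge; the lighter period-5 ion has one fewer shell and is smaller. No other neighbouring pair contradicts the periodic trends, so La³⁺ is the ion listed too late.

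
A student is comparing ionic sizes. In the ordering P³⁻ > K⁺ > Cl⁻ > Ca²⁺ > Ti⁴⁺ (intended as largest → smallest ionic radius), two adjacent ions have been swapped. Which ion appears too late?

Cl⁻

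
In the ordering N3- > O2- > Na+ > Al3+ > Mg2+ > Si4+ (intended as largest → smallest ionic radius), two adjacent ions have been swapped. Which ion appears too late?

Check each adjacent pair. Al3+ and Mg2+ are reversed: Al3+ and Mg2+ share 10 electrons; the higher nuclear charge on Al (Z=13) contracts it more, so Al3+ < Mg2+. No other neighbouring pair contradicts the periodic trends, so Mg2+ is the ion listed too late.

Mg2+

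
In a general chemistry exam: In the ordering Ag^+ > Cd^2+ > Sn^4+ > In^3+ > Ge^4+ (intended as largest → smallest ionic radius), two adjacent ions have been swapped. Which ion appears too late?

In^3+

The pair Sn^4+, In^3+ is the wrong way round — Sn^4+ and In^3+ share 46 electrons; the higher nuclear charge on Sn (Z=50) contracts it more, so Sn^4+ < In^3+. All other adjacent pairs agree with periodic trends, so In^3+ is the misplaced ion.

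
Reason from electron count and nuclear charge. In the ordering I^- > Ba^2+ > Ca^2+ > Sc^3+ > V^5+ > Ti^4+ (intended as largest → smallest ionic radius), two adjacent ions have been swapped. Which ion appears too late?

Check each adjacent pair. V^5+ and Ti^4+ are reversed: V^5+ and Ti^4+ share 18 electrons; the higher nuclear charge on V (Z=23) contracts it more, so V^5+ < Ti^4+. No other neighbouring pair contradicts the periodic trends, so Ti^4+ is the ion listed too late.

Ti^4+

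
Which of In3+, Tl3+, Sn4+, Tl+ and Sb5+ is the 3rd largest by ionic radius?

In3+

First list Z and electron count for each: Sb5+ has 46 e⁻ (Z=51), Sn4+ has 46 e⁻ (Z=50), In3+ has 46 e⁻ (Z=49), Tl3+ has 78 e⁻ (Z=81), Tl+ has 80 e⁻ (Z=81). Sb5+ < Sn4+ (isoelectronic, higher Z=51 is smaller); Sn4+ < In3+ (both 46 e⁻, Z=50>49); In3+ < Tl3+ (same group, period 5 vs 6); Tl3+ < Tl+ (same element, +3 vs +1).
Ordering: Sb5+ < Sn4+ < In3+ < Tl3+ < Tl+. The 3rd largest is In3+.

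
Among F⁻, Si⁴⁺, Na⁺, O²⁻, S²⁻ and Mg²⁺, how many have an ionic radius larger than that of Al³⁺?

5

Work out protons and electrons: Si⁴⁺: 10 e⁻, Z=14, Al³⁺: 10 e⁻, Z=13, Mg²⁺: 10 e⁻, Z=12, Na⁺: 10 e⁻, Z=11, F⁻: 10 e⁻, Z=9, O²⁻: 10 e⁻, Z=8, S²⁻: 18 e⁻, Z=16. Si⁴⁺ < Al³⁺ (isoelectronic, higher Z=14 is smaller); Al³⁺ < Mg²⁺ (both 10 e⁻, Z=13>12); Mg²⁺ < Na⁺ (both 10 e⁻, Z=12>11); Na⁺ < F⁻ (both 10 e⁻, Z=11>9); F⁻ < O²⁻ (both 10 e⁻, Z=9>8); O²⁻ < S²⁻ (same group, 1 shell fewer).
Relative to Al³⁺, the ions that are larger are Mg²⁺, Na⁺, F⁻, O²⁻, S²⁻. Count: 5.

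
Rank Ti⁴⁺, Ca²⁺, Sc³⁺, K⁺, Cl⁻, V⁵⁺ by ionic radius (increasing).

V⁵⁺ < Ti⁴⁺ < Sc³⁺ < Ca²⁺ < K⁺ < Cl⁻

Isoelectronic series (18 e⁻ each). Size is set by nuclear charge: more protons means a smaller ion. V⁵⁺ (Z=23), Ti⁴⁺ (Z=22), Sc³⁺ (Z=21), Ca²⁺ (Z=20), K⁺ (Z=19), Cl⁻ (Z=17).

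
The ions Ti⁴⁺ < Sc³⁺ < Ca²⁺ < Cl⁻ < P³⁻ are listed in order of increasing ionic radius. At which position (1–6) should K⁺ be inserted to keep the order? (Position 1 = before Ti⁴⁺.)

These species are isoelectronic with 18 electrons. The only difference is the number of protons: Ti⁴⁺ (Z=22), Sc³⁺ (Z=21), Ca²⁺ (Z=20), K⁺ (Z=19), Cl⁻ (Z=17), P³⁻ (Z=15). The strongest nuclear pull (Ti⁴⁺) gives the smallest ion.
Putting K⁺ in gives Ti⁴⁺ < Sc³⁺ < Ca²⁺ < K⁺ < Cl⁻ < P³⁻; it lands at slot 4.

4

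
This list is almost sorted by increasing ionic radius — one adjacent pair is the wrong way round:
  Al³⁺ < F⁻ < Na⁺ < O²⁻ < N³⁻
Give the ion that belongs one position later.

The pair F⁻, Na⁺ is the wrong way round — both have 10 electrons but Z(Na)=11 > Z(F)=9, so Na⁺ should be the smaller of the two. All other adjacent pairs agree with periodic trends, so F⁻ is the misplaced ion.

F⁻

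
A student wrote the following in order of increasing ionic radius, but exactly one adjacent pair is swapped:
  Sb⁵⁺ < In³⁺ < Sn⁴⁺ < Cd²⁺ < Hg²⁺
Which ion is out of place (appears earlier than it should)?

In³⁺

Compare adjacent ions: they are isoelectronic (46 e⁻) and Sn has more protons than In (50 vs 49), making Sn⁴⁺ smaller — yet in this increasing list In³⁺ sits before Sn⁴⁺. Nothing else is reversed, so In³⁺ should move one place to the right.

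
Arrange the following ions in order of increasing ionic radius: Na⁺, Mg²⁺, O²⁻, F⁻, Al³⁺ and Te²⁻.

Al³⁺ < Mg²⁺ < Na⁺ < F⁻ < O²⁻ < Te²⁻

Tabulating Z and e⁻: Al³⁺: 10 e⁻, Z=13, Mg²⁺: 10 e⁻, Z=12, Na⁺: 10 e⁻, Z=11, F⁻: 10 e⁻, Z=9, O²⁻: 10 e⁻, Z=8, Te²⁻: 54 e⁻, Z=52. Al³⁺ < Mg²⁺ (isoelectronic, higher Z=13 is smaller); Mg²⁺ < Na⁺ (both 10 e⁻, Z=12>11); Na⁺ < F⁻ (isoelectronic, higher Z=11 is smaller); F⁻ < O²⁻ (both 10 e⁻, Z=9>8); O²⁻ < Te²⁻ (same group, period 2 vs 5).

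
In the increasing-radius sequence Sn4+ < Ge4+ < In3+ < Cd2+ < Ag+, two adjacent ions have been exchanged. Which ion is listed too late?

Ge4+

Check each adjacent pair. Sn4+ and Ge4+ are reversed: same group and charge — period 4 sits above period 5, so Ge4+ is smaller. No other neighbouring pair contradicts the periodic trends, so Ge4+ is the ion listed too late.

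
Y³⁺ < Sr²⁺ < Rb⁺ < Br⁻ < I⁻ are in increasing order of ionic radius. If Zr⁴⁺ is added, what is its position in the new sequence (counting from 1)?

1

First list Z and electron count for each: Zr⁴⁺ has 36 e⁻ (Z=40), Y³⁺ has 36 e⁻ (Z=39), Sr²⁺ has 36 e⁻ (Z=38), Rb⁺ has 36 e⁻ (Z=37), Br⁻ has 36 e⁻ (Z=35), I⁻ has 54 e⁻ (Z=53). Zr⁴⁺ < Y³⁺ (both 36 e⁻, Z=40>39); Y³⁺ < Sr²⁺ (both 36 e⁻, Z=39>38); Sr²⁺ < Rb⁺ (both 36 e⁻, Z=38>37); Rb⁺ < Br⁻ (both 36 e⁻, Z=37>35); Br⁻ < I⁻ (same group, 1 shell fewer).
The complete sequence is Zr⁴⁺ < Y³⁺ < Sr²⁺ < Rb⁺ < Br⁻ < I⁻. Zr⁴⁺ sits at position 1.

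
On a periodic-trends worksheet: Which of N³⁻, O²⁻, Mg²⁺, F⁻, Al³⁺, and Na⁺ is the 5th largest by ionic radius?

All of these have 10 electrons (isoelectronic). With the same electron cloud, the ion with the most protons pulls it in tightest. Nuclear charges: Al³⁺ (Z=13), Mg²⁺ (Z=12), Na⁺ (Z=11), F⁻ (Z=9), O²⁻ (Z=8), N³⁻ (Z=7). Highest Z is smallest.
So the order is Al³⁺ < Mg²⁺ < Na⁺ < F⁻ < O²⁻ < N³⁻; the 5th-largest ion is Mg²⁺.

Mg²⁺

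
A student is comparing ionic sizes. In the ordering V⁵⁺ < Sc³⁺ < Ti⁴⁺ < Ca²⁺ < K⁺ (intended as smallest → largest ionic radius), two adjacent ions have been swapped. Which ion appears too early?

Sc³⁺

Scanning neighbour by neighbour, only Sc³⁺/Ti⁴⁺ violates a trend: Ti⁴⁺ and Sc³⁺ share 18 electrons; the higher nuclear charge on Ti (Z=22) contracts it more, so Ti⁴⁺ < Sc³⁺. That makes Sc³⁺ the one sitting a position early relative to where it belongs.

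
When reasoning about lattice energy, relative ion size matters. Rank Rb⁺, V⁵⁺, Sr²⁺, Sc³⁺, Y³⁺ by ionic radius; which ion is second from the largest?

V⁵⁺ has 18 e⁻ (Z=23), Sc³⁺ has 18 e⁻ (Z=21), Y³⁺ has 36 e⁻ (Z=39), Sr²⁺ has 36 e⁻ (Z=38), Rb⁺ has 36 e⁻ (Z=37). V⁵⁺ < Sc³⁺ (isoelectronic, higher Z=23 is smaller); Sc³⁺ < Y³⁺ (same group, 1 shell fewer); Y³⁺ < Sr²⁺ (both 36 e⁻, Z=39>38); Sr²⁺ < Rb⁺ (both 36 e⁻, Z=38>37).
Ordering: V⁵⁺ < Sc³⁺ < Y³⁺ < Sr²⁺ < Rb⁺. The second largest is Sr²⁺.

Sr²⁺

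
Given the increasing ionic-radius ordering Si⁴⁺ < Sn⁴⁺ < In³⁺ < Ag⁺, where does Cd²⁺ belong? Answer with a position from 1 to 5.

4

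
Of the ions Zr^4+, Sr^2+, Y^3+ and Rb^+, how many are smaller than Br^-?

4

All of these have 36 electrons (isoelectronic). With the same electron cloud, the ion with the most protons pulls it in tightest. Nuclear charges: Zr^4+ (Z=40), Y^3+ (Z=39), Sr^2+ (Z=38), Rb^+ (Z=37), Br^- (Z=35). Highest Z is smallest.
Overall: Zr^4+ < Y^3+ < Sr^2+ < Rb^+ < Br^-. Br^- has 4 below it and 0 above. So 4 are smaller.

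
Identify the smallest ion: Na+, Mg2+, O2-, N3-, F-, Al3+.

Al3+

All of these have 10 electrons (isoelectronic). With the same electron cloud, the ion with the most protons pulls it in tightest. Nuclear charges: Al3+ (Z=13), Mg2+ (Z=12), Na+ (Z=11), F- (Z=9), O2- (Z=8), N3- (Z=7). Highest Z is smallest.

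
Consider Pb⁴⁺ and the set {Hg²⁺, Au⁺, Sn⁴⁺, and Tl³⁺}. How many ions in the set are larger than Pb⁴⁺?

3

First list Z and electron count for each: Sn⁴⁺ (Z=50, 46 e⁻), Pb⁴⁺ (Z=82, 78 e⁻), Tl³⁺ (Z=81, 78 e⁻), Hg²⁺ (Z=80, 78 e⁻), Au⁺ (Z=79, 78 e⁻). Sn⁴⁺ < Pb⁴⁺ (same group, period 5 vs 6); Pb⁴⁺ < Tl³⁺ (both 78 e⁻, Z=82>81); Tl³⁺ < Hg²⁺ (isoelectronic, higher Z=81 is smaller); Hg²⁺ < Au⁺ (isoelectronic, higher Z=80 is smaller).
Placing each against Pb⁴⁺: smaller — Sn⁴⁺; larger — Tl³⁺, Hg²⁺, Au⁺. That's 3.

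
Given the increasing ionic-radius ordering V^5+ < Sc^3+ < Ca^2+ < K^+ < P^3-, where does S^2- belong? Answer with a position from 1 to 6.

5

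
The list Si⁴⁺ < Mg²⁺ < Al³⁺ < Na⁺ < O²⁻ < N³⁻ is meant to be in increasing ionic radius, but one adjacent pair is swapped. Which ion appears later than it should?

Compare adjacent ions: Al³⁺ and Mg²⁺ share 10 electrons; the higher nuclear charge on Al (Z=13) contracts it more, so Al³⁺ < Mg²⁺ — yet in this increasing list Mg²⁺ sits before Al³⁺. Nothing else is reversed, so Al³⁺ should move one place to the left.

Al³⁺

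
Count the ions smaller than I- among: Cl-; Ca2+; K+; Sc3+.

4

Tabulating Z and e⁻: Sc3+ has 18 e⁻ (Z=21), Ca2+ has 18 e⁻ (Z=20), K+ has 18 e⁻ (Z=19), Cl- has 18 e⁻ (Z=17), I- has 54 e⁻ (Z=53). Sc3+ < Ca2+ (isoelectronic, higher Z=21 is smaller); Ca2+ < K+ (isoelectronic, higher Z=20 is smaller); K+ < Cl- (isoelectronic, higher Z=19 is smaller); Cl- < I- (same group, 2 shells fewer).
Relative to I-, the ions that are smaller are Sc3+, Ca2+, K+, Cl-. So 4 are smaller.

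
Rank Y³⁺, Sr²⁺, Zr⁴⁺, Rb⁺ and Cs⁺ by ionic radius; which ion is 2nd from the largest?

Zr⁴⁺ (Z=40, 36 e⁻), Y³⁺ (Z=39, 36 e⁻), Sr²⁺ (Z=38, 36 e⁻), Rb⁺ (Z=37, 36 e⁻), Cs⁺ (Z=55, 54 e⁻). Zr⁴⁺ < Y³⁺ (both 36 e⁻, Z=40>39); Y³⁺ < Sr²⁺ (isoelectronic, higher Z=39 is smaller); Sr²⁺ < Rb⁺ (isoelectronic, higher Z=38 is smaller); Rb⁺ < Cs⁺ (same group, 1 shell fewer).
That gives Zr⁴⁺ < Y³⁺ < Sr²⁺ < Rb⁺ < Cs⁺. From the largest end, number 2 is Rb⁺.

Rb⁺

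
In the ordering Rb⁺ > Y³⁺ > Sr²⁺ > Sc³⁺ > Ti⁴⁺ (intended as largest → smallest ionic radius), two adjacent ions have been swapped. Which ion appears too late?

Sr²⁺

Compare adjacent ions: both have 36 electrons but Z(Y)=39 > Z(Sr)=38, so Y³⁺ should be the smaller of the two — yet in this decreasing list Y³⁺ sits before Sr²⁺. Nothing else is reversed, so Sr²⁺ should move one place to the left.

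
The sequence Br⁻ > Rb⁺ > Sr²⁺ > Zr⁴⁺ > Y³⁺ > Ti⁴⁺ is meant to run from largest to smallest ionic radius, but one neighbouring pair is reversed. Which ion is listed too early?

Check each adjacent pair. Zr⁴⁺ and Y³⁺ are reversed: Zr⁴⁺ and Y³⁺ share 36 electrons; the higher nuclear charge on Zr (Z=40) contracts it more, so Zr⁴⁺ < Y³⁺. No other neighbouring pair contradicts the periodic trends, so Zr⁴⁺ is the ion listed too early.

Zr⁴⁺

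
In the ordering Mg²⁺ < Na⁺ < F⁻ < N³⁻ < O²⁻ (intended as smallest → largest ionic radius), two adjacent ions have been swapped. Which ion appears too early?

Compare adjacent ions: they are isoelectronic (10 e⁻) and O has more protons than N (8 vs 7), making O²⁻ smaller — yet in this increasing list N³⁻ sits before O²⁻. Nothing else is reversed, so N³⁻ should move one place to the right.

N³⁻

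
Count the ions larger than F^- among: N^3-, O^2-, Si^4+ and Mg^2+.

2

These species are isoelectronic with 10 electrons. The only difference is the number of protons: Si^4+ (Z=14), Mg^2+ (Z=12), F^- (Z=9), O^2- (Z=8), N^3- (Z=7). The strongest nuclear pull (Si^4+) gives the smallest ion.
Relative to F^-, the ions that are larger are O^2-, N^3-. So 2 are larger.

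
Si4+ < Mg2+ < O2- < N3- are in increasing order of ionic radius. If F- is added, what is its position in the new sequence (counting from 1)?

These species are isoelectronic with 10 electrons. The only difference is the number of protons: Si4+ (Z=14), Mg2+ (Z=12), F- (Z=9), O2- (Z=8), N3- (Z=7). The strongest nuclear pull (Si4+) gives the smallest ion.
With F- included the full order is Si4+ < Mg2+ < F- < O2- < N3-, so it takes position 3.

3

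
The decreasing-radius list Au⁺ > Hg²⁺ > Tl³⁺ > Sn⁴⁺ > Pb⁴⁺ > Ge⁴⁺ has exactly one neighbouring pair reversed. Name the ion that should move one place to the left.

Scanning neighbour by neighbour, only Sn⁴⁺/Pb⁴⁺ violates a trend: Sn⁴⁺ and Pb⁴⁺ are in one column with the same charge; the lighter period-5 ion has one fewer shell and is smaller. That makes Pb⁴⁺ the one sitting a position late relative to where it belongs.

Pb⁴⁺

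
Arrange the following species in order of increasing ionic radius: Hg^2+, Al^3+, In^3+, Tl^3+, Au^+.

Al^3+ < In^3+ < Tl^3+ < Hg^2+ < Au^+

Al^3+ (Z=13, 10 e⁻), In^3+ (Z=49, 46 e⁻), Tl^3+ (Z=81, 78 e⁻), Hg^2+ (Z=80, 78 e⁻), Au^+ (Z=79, 78 e⁻). Al^3+ < In^3+ (same group, 2 shells fewer); In^3+ < Tl^3+ (same group, 1 shell fewer); Tl^3+ < Hg^2+ (isoelectronic, higher Z=81 is smaller); Hg^2+ < Au^+ (isoelectronic, higher Z=80 is smaller).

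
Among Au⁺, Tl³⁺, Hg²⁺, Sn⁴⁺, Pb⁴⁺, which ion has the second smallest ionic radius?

Pb⁴⁺

First list Z and electron count for each: Sn⁴⁺ (Z=50, 46 e⁻), Pb⁴⁺ (Z=82, 78 e⁻), Tl³⁺ (Z=81, 78 e⁻), Hg²⁺ (Z=80, 78 e⁻), Au⁺ (Z=79, 78 e⁻). Sn⁴⁺ < Pb⁴⁺ (same group, 1 shell fewer); Pb⁴⁺ < Tl³⁺ (both 78 e⁻, Z=82>81); Tl³⁺ < Hg²⁺ (both 78 e⁻, Z=81>80); Hg²⁺ < Au⁺ (both 78 e⁻, Z=80>79).
Ordering: Sn⁴⁺ < Pb⁴⁺ < Tl³⁺ < Hg²⁺ < Au⁺. The second smallest is Pb⁴⁺.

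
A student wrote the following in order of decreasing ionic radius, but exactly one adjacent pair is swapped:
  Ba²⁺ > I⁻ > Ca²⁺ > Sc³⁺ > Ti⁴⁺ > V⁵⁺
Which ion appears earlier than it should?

The pair Ba²⁺, I⁻ is the wrong way round — Ba²⁺ and I⁻ share 54 electrons; the higher nuclear charge on Ba (Z=56) contracts it more, so Ba²⁺ < I⁻. All other adjacent pairs agree with periodic trends, so Ba²⁺ is the misplaced ion.

Ba²⁺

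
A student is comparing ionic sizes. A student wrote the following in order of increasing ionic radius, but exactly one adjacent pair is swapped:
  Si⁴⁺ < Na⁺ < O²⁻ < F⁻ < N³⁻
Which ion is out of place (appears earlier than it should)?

O²⁻

Compare adjacent ions: F⁻ and O²⁻ share 10 electrons; the higher nuclear charge on F (Z=9) contracts it more, so F⁻ < O²⁻ — yet in this increasing list O²⁻ sits before F⁻. Nothing else is reversed, so O²⁻ should move one place to the right.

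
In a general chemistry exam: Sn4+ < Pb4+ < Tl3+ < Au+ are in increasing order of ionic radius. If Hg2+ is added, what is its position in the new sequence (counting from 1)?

4

Tabulating Z and e⁻: Sn4+ has 46 e⁻ (Z=50), Pb4+ has 78 e⁻ (Z=82), Tl3+ has 78 e⁻ (Z=81), Hg2+ has 78 e⁻ (Z=80), Au+ has 78 e⁻ (Z=79). Sn4+ < Pb4+ (same group, 1 shell fewer); Pb4+ < Tl3+ (both 78 e⁻, Z=82>81); Tl3+ < Hg2+ (both 78 e⁻, Z=81>80); Hg2+ < Au+ (both 78 e⁻, Z=80>79).
The complete sequence is Sn4+ < Pb4+ < Tl3+ < Hg2+ < Au+. Hg2+ sits at position 4.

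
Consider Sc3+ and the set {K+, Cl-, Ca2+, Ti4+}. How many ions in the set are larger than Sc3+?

3

All of these have 18 electrons (isoelectronic). With the same electron cloud, the ion with the most protons pulls it in tightest. Nuclear charges: Ti4+ (Z=22), Sc3+ (Z=21), Ca2+ (Z=20), K+ (Z=19), Cl- (Z=17). Highest Z is smallest.
Overall: Ti4+ < Sc3+ < Ca2+ < K+ < Cl-. Sc3+ has 1 below it and 3 above. That's 3.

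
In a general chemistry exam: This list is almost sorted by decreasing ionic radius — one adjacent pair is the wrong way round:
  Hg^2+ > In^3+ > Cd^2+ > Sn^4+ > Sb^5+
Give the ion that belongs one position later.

The pair In^3+, Cd^2+ is the wrong way round — In^3+ and Cd^2+ share 46 electrons; the higher nuclear charge on In (Z=49) contracts it more, so In^3+ < Cd^2+. All other adjacent pairs agree with periodic trends, so In^3+ is the misplaced ion.

In^3+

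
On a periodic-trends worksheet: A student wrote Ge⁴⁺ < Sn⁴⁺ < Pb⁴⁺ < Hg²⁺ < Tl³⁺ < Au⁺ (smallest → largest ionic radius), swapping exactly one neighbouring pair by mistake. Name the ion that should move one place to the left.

Tl³⁺

Scanning neighbour by neighbour, only Hg²⁺/Tl³⁺ violates a trend: Tl³⁺ and Hg²⁺ share 78 electrons; the higher nuclear charge on Tl (Z=81) contracts it more, so Tl³⁺ < Hg²⁺. That makes Tl³⁺ the one sitting a position late relative to where it belongs.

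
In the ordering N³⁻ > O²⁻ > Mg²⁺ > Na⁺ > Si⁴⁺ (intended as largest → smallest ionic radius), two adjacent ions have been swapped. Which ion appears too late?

Na⁺

Scanning neighbour by neighbour, only Mg²⁺/Na⁺ violates a trend: both have 10 electrons but Z(Mg)=12 > Z(Na)=11, so Mg²⁺ should be the smaller of the two. That makes Na⁺ the one sitting a position late relative to where it belongs.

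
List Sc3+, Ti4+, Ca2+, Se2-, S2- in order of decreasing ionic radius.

Se2- > S2- > Ca2+ > Sc3+ > Ti4+

Ti4+: 18 e⁻, Z=22, Sc3+: 18 e⁻, Z=21, Ca2+: 18 e⁻, Z=20, S2-: 18 e⁻, Z=16, Se2-: 36 e⁻, Z=34. Ti4+ < Sc3+ (isoelectronic, higher Z=22 is smaller); Sc3+ < Ca2+ (isoelectronic, higher Z=21 is smaller); Ca2+ < S2- (isoelectronic, higher Z=20 is smaller); S2- < Se2- (same group, period 3 vs 4).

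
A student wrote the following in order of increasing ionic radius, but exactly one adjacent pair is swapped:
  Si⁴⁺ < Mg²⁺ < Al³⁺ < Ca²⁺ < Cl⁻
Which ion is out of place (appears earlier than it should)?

Check each adjacent pair. Mg²⁺ and Al³⁺ are reversed: they are isoelectronic (10 e⁻) and Al has more protons than Mg (13 vs 12), making Al³⁺ smaller. No other neighbouring pair contradicts the periodic trends, so Mg²⁺ is the ion listed too early.

Mg²⁺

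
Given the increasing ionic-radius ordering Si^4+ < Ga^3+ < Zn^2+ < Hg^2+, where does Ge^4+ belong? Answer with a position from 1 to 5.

2

Work out protons and electrons: Si^4+ has 10 e⁻ (Z=14), Ge^4+ has 28 e⁻ (Z=32), Ga^3+ has 28 e⁻ (Z=31), Zn^2+ has 28 e⁻ (Z=30), Hg^2+ has 78 e⁻ (Z=80). Si^4+ < Ge^4+ (same group, 1 shell fewer); Ge^4+ < Ga^3+ (isoelectronic, higher Z=32 is smaller); Ga^3+ < Zn^2+ (both 28 e⁻, Z=31>30); Zn^2+ < Hg^2+ (same group, 2 shells fewer).
The complete sequence is Si^4+ < Ge^4+ < Ga^3+ < Zn^2+ < Hg^2+. Ge^4+ sits at position 2.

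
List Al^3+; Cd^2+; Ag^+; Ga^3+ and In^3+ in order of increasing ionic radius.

Al^3+ < Ga^3+ < In^3+ < Cd^2+ < Ag^+

Work out protons and electrons: Al^3+ (Z=13, 10 e⁻), Ga^3+ (Z=31, 28 e⁻), In^3+ (Z=49, 46 e⁻), Cd^2+ (Z=48, 46 e⁻), Ag^+ (Z=47, 46 e⁻). Al^3+ < Ga^3+ (same group, period 3 vs 4); Ga^3+ < In^3+ (same group, 1 shell fewer); In^3+ < Cd^2+ (isoelectronic, higher Z=49 is smaller); Cd^2+ < Ag^+ (both 46 e⁻, Z=48>47).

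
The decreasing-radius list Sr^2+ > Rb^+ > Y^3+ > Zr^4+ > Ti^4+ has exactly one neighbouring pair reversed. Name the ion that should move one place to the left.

Rb^+

The pair Sr^2+, Rb^+ is the wrong way round — both have 36 electrons but Z(Sr)=38 > Z(Rb)=37, so Sr^2+ should be the smaller of the two. All other adjacent pairs agree with periodic trends, so Rb^+ is the misplaced ion.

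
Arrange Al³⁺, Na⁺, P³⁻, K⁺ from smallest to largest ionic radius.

Tabulating Z and e⁻: Al³⁺ (Z=13, 10 e⁻), Na⁺ (Z=11, 10 e⁻), K⁺ (Z=19, 18 e⁻), P³⁻ (Z=15, 18 e⁻). Al³⁺ < Na⁺ (isoelectronic, higher Z=13 is smaller); Na⁺ < K⁺ (same group, 1 shell fewer); K⁺ < P³⁻ (both 18 e⁻, Z=19>15).

Al³⁺ < Na⁺ < K⁺ < P³⁻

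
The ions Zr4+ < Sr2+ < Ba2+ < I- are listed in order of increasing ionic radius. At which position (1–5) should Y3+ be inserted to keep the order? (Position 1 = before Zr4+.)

Electron counts and nuclear charges: Zr4+: 36 e⁻, Z=40, Y3+: 36 e⁻, Z=39, Sr2+: 36 e⁻, Z=38, Ba2+: 54 e⁻, Z=56, I-: 54 e⁻, Z=53. Zr4+ < Y3+ (both 36 e⁻, Z=40>39); Y3+ < Sr2+ (both 36 e⁻, Z=39>38); Sr2+ < Ba2+ (same group, 1 shell fewer); Ba2+ < I- (both 54 e⁻, Z=56>53).
Merged order: Zr4+ < Y3+ < Sr2+ < Ba2+ < I- — Y3+ is number 2.

2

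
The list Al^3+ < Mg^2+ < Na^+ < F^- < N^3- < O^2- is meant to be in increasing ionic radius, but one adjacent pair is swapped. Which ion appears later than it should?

Scanning neighbour by neighbour, only N^3-/O^2- violates a trend: both have 10 electrons but Z(O)=8 > Z(N)=7, so O^2- should be the smaller of the two. That makes O^2- the one sitting a position late relative to where it belongs.

O^2-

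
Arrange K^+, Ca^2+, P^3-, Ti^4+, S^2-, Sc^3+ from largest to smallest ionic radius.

P^3- > S^2- > K^+ > Ca^2+ > Sc^3+ > Ti^4+

These species are isoelectronic with 18 electrons. The only difference is the number of protons: Ti^4+ (Z=22), Sc^3+ (Z=21), Ca^2+ (Z=20), K^+ (Z=19), S^2- (Z=16), P^3- (Z=15). The strongest nuclear pull (Ti^4+) gives the smallest ion.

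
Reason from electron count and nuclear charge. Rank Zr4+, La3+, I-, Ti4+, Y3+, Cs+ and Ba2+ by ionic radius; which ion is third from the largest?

Ba2+

Tabulating Z and e⁻: Ti4+ (Z=22, 18 e⁻), Zr4+ (Z=40, 36 e⁻), Y3+ (Z=39, 36 e⁻), La3+ (Z=57, 54 e⁻), Ba2+ (Z=56, 54 e⁻), Cs+ (Z=55, 54 e⁻), I- (Z=53, 54 e⁻). Ti4+ < Zr4+ (same group, period 4 vs 5); Zr4+ < Y3+ (both 36 e⁻, Z=40>39); Y3+ < La3+ (same group, 1 shell fewer); La3+ < Ba2+ (isoelectronic, higher Z=57 is smaller); Ba2+ < Cs+ (both 54 e⁻, Z=56>55); Cs+ < I- (both 54 e⁻, Z=55>53).
Full ascending order: Ti4+ < Zr4+ < Y3+ < La3+ < Ba2+ < Cs+ < I-. Counting from the largest, position 3 is Ba2+.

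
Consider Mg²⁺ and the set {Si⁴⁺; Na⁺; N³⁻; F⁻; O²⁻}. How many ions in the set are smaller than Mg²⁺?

Each ion has 10 electrons. The ranking follows nuclear charge in reverse — greater Z gives a smaller radius. Si⁴⁺ (Z=14), Mg²⁺ (Z=12), Na⁺ (Z=11), F⁻ (Z=9), O²⁻ (Z=8), N³⁻ (Z=7).
Placing each against Mg²⁺: smaller — Si⁴⁺; larger — Na⁺, F⁻, O²⁻, N³⁻. So 1 is smaller.

1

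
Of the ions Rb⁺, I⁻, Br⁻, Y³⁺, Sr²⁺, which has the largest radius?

I⁻

Electron counts and nuclear charges: Y³⁺ (Z=39, 36 e⁻), Sr²⁺ (Z=38, 36 e⁻), Rb⁺ (Z=37, 36 e⁻), Br⁻ (Z=35, 36 e⁻), I⁻ (Z=53, 54 e⁻). Y³⁺ < Sr²⁺ (isoelectronic, higher Z=39 is smaller); Sr²⁺ < Rb⁺ (both 36 e⁻, Z=38>37); Rb⁺ < Br⁻ (both 36 e⁻, Z=37>35); Br⁻ < I⁻ (same group, period 4 vs 5).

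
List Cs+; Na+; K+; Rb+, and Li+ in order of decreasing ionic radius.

All are in the same group with charge +1. Radius grows down the group as n (the outermost shell) increases.

Cs+ > Rb+ > K+ > Na+ > Li+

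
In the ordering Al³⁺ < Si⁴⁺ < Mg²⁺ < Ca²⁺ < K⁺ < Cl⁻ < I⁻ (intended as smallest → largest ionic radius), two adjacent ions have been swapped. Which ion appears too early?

Al³⁺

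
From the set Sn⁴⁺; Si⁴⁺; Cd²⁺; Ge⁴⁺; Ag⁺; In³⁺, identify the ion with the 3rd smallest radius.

Work out protons and electrons: Si⁴⁺ has 10 e⁻ (Z=14), Ge⁴⁺ has 28 e⁻ (Z=32), Sn⁴⁺ has 46 e⁻ (Z=50), In³⁺ has 46 e⁻ (Z=49), Cd²⁺ has 46 e⁻ (Z=48), Ag⁺ has 46 e⁻ (Z=47). Si⁴⁺ < Ge⁴⁺ (same group, period 3 vs 4); Ge⁴⁺ < Sn⁴⁺ (same group, period 4 vs 5); Sn⁴⁺ < In³⁺ (isoelectronic, higher Z=50 is smaller); In³⁺ < Cd²⁺ (isoelectronic, higher Z=49 is smaller); Cd²⁺ < Ag⁺ (both 46 e⁻, Z=48>47).
Full ascending order: Si⁴⁺ < Ge⁴⁺ < Sn⁴⁺ < In³⁺ < Cd²⁺ < Ag⁺. Counting from the smallest, position 3 is Sn⁴⁺.

Sn⁴⁺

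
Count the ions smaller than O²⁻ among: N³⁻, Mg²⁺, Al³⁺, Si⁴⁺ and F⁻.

Isoelectronic series (10 e⁻ each). Size is set by nuclear charge: more protons means a smaller ion. Si⁴⁺ (Z=14), Al³⁺ (Z=13), Mg²⁺ (Z=12), F⁻ (Z=9), O²⁻ (Z=8), N³⁻ (Z=7).
Ordering all of them (including O²⁻) by radius gives Si⁴⁺ < Al³⁺ < Mg²⁺ < F⁻ < O²⁻ < N³⁻. Count: 4.

4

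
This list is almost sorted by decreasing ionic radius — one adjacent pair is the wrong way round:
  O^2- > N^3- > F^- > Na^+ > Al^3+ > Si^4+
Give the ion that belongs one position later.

Compare adjacent ions: both have 10 electrons but Z(O)=8 > Z(N)=7, so O^2- should be the smaller of the two — yet in this decreasing list O^2- sits before N^3-. Nothing else is reversed, so O^2- should move one place to the right.

O^2-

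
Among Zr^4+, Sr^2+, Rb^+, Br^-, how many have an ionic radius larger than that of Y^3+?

3

All of these have 36 electrons (isoelectronic). With the same electron cloud, the ion with the most protons pulls it in tightest. Nuclear charges: Zr^4+ (Z=40), Y^3+ (Z=39), Sr^2+ (Z=38), Rb^+ (Z=37), Br^- (Z=35). Highest Z is smallest.
Placing each against Y^3+: smaller — Zr^4+; larger — Sr^2+, Rb^+, Br^-. That's 3.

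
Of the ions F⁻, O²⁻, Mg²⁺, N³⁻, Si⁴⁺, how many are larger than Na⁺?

All of these have 10 electrons (isoelectronic). With the same electron cloud, the ion with the most protons pulls it in tightest. Nuclear charges: Si⁴⁺ (Z=14), Mg²⁺ (Z=12), Na⁺ (Z=11), F⁻ (Z=9), O²⁻ (Z=8), N³⁻ (Z=7). Highest Z is smallest.
Relative to Na⁺, the ions that are larger are F⁻, O²⁻, N³⁻. Count: 3.

3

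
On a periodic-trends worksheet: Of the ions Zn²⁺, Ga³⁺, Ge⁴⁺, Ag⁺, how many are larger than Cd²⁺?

1

Work out protons and electrons: Ge⁴⁺ (Z=32, 28 e⁻), Ga³⁺ (Z=31, 28 e⁻), Zn²⁺ (Z=30, 28 e⁻), Cd²⁺ (Z=48, 46 e⁻), Ag⁺ (Z=47, 46 e⁻). Ge⁴⁺ < Ga³⁺ (both 28 e⁻, Z=32>31); Ga³⁺ < Zn²⁺ (isoelectronic, higher Z=31 is smaller); Zn²⁺ < Cd²⁺ (same group, period 4 vs 5); Cd²⁺ < Ag⁺ (both 46 e⁻, Z=48>47).
Placing each against Cd²⁺: smaller — Ge⁴⁺, Ga³⁺, Zn²⁺; larger — Ag⁺. So 1 is larger.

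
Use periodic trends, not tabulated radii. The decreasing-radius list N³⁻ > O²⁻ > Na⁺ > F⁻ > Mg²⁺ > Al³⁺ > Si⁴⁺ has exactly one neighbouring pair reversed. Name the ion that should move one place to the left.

F⁻

Scanning neighbour by neighbour, only Na⁺/F⁻ violates a trend: Na⁺ and F⁻ share 10 electrons; the higher nuclear charge on Na (Z=11) contracts it more, so Na⁺ < F⁻. That makes F⁻ the one sitting a position late relative to where it belongs.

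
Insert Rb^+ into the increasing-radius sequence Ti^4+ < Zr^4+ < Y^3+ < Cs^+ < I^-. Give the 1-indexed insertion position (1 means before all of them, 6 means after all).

First list Z and electron count for each: Ti^4+: 18 e⁻, Z=22, Zr^4+: 36 e⁻, Z=40, Y^3+: 36 e⁻, Z=39, Rb^+: 36 e⁻, Z=37, Cs^+: 54 e⁻, Z=55, I^-: 54 e⁻, Z=53. Ti^4+ < Zr^4+ (same group, 1 shell fewer); Zr^4+ < Y^3+ (both 36 e⁻, Z=40>39); Y^3+ < Rb^+ (isoelectronic, higher Z=39 is smaller); Rb^+ < Cs^+ (same group, period 5 vs 6); Cs^+ < I^- (both 54 e⁻, Z=55>53).
With Rb^+ included the full order is Ti^4+ < Zr^4+ < Y^3+ < Rb^+ < Cs^+ < I^-, so it takes position 4.

4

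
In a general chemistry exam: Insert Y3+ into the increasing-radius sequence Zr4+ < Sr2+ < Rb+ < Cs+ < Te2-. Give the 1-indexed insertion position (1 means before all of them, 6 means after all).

Tabulating Z and e⁻: Zr4+ (Z=40, 36 e⁻), Y3+ (Z=39, 36 e⁻), Sr2+ (Z=38, 36 e⁻), Rb+ (Z=37, 36 e⁻), Cs+ (Z=55, 54 e⁻), Te2- (Z=52, 54 e⁻). Zr4+ < Y3+ (isoelectronic, higher Z=40 is smaller); Y3+ < Sr2+ (isoelectronic, higher Z=39 is smaller); Sr2+ < Rb+ (isoelectronic, higher Z=38 is smaller); Rb+ < Cs+ (same group, period 5 vs 6); Cs+ < Te2- (both 54 e⁻, Z=55>52).
The complete sequence is Zr4+ < Y3+ < Sr2+ < Rb+ < Cs+ < Te2-. Y3+ sits at position 2.

2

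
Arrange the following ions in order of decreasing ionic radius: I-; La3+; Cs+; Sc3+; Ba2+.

I- > Cs+ > Ba2+ > La3+ > Sc3+

Electron counts and nuclear charges: Sc3+ (Z=21, 18 e⁻), La3+ (Z=57, 54 e⁻), Ba2+ (Z=56, 54 e⁻), Cs+ (Z=55, 54 e⁻), I- (Z=53, 54 e⁻). Sc3+ < La3+ (same group, period 4 vs 6); La3+ < Ba2+ (both 54 e⁻, Z=57>56); Ba2+ < Cs+ (both 54 e⁻, Z=56>55); Cs+ < I- (isoelectronic, higher Z=55 is smaller).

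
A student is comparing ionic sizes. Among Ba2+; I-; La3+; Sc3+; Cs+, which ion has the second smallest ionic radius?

Sc3+: 18 e⁻, Z=21, La3+: 54 e⁻, Z=57, Ba2+: 54 e⁻, Z=56, Cs+: 54 e⁻, Z=55, I-: 54 e⁻, Z=53. Sc3+ < La3+ (same group, period 4 vs 6); La3+ < Ba2+ (isoelectronic, higher Z=57 is smaller); Ba2+ < Cs+ (isoelectronic, higher Z=56 is smaller); Cs+ < I- (both 54 e⁻, Z=55>53).
Full ascending order: Sc3+ < La3+ < Ba2+ < Cs+ < I-. Counting from the smallest, position 2 is La3+.

La3+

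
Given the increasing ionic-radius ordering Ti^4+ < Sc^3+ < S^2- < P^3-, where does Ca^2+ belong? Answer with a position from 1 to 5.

3

These species are isoelectronic with 18 electrons. The only difference is the number of protons: Ti^4+ (Z=22), Sc^3+ (Z=21), Ca^2+ (Z=20), S^2- (Z=16), P^3- (Z=15). The strongest nuclear pull (Ti^4+) gives the smallest ion.
Merged order: Ti^4+ < Sc^3+ < Ca^2+ < S^2- < P^3- — Ca^2+ is number 3.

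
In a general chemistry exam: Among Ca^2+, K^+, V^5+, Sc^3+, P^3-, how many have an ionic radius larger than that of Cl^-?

1

Isoelectronic series (18 e⁻ each). Size is set by nuclear charge: more protons means a smaller ion. V^5+ (Z=23), Sc^3+ (Z=21), Ca^2+ (Z=20), K^+ (Z=19), Cl^- (Z=17), P^3- (Z=15).
Placing each against Cl^-: smaller — V^5+, Sc^3+, Ca^2+, K^+; larger — P^3-. Count: 1.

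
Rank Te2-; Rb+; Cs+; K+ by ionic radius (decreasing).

Work out protons and electrons: K+: 18 e⁻, Z=19, Rb+: 36 e⁻, Z=37, Cs+: 54 e⁻, Z=55, Te2-: 54 e⁻, Z=52. K+ < Rb+ (same group, period 4 vs 5); Rb+ < Cs+ (same group, period 5 vs 6); Cs+ < Te2- (both 54 e⁻, Z=55>52).

Te2- > Cs+ > Rb+ > K+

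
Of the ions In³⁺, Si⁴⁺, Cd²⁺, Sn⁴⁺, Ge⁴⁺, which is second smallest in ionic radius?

Ge⁴⁺

Work out protons and electrons: Si⁴⁺: 10 e⁻, Z=14, Ge⁴⁺: 28 e⁻, Z=32, Sn⁴⁺: 46 e⁻, Z=50, In³⁺: 46 e⁻, Z=49, Cd²⁺: 46 e⁻, Z=48. Si⁴⁺ < Ge⁴⁺ (same group, 1 shell fewer); Ge⁴⁺ < Sn⁴⁺ (same group, period 4 vs 5); Sn⁴⁺ < In³⁺ (both 46 e⁻, Z=50>49); In³⁺ < Cd²⁺ (both 46 e⁻, Z=49>48).
Full ascending order: Si⁴⁺ < Ge⁴⁺ < Sn⁴⁺ < In³⁺ < Cd²⁺. Counting from the smallest, position 2 is Ge⁴⁺.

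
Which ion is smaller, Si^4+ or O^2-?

Si^4+

These species are isoelectronic with 10 electrons. The only difference is the number of protons: Si^4+ (Z=14), O^2- (Z=8). The strongest nuclear pull (Si^4+) gives the smallest ion.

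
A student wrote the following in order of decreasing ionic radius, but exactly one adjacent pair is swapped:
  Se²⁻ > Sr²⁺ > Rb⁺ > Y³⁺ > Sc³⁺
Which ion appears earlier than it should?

Sr²⁺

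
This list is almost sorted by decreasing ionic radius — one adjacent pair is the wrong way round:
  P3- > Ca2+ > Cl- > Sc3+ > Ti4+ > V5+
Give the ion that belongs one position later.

Ca2+

Scanning neighbour by neighbour, only Ca2+/Cl- violates a trend: they are isoelectronic (18 e⁻) and Ca has more protons than Cl (20 vs 17), making Ca2+ smaller. That makes Ca2+ the one sitting a position early relative to where it belongs.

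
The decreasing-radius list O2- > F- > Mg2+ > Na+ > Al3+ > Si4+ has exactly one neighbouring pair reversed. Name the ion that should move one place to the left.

Na+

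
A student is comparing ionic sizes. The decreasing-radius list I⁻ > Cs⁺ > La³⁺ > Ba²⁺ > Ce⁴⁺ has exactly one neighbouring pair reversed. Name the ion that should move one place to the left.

Ba²⁺

Compare adjacent ions: both have 54 electrons but Z(La)=57 > Z(Ba)=56, so La³⁺ should be the smaller of the two — yet in this decreasing list La³⁺ sits before Ba²⁺. Nothing else is reversed, so Ba²⁺ should move one place to the left.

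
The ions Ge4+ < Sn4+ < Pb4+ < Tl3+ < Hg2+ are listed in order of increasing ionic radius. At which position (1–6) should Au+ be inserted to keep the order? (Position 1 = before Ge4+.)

6

Work out protons and electrons: Ge4+: 28 e⁻, Z=32, Sn4+: 46 e⁻, Z=50, Pb4+: 78 e⁻, Z=82, Tl3+: 78 e⁻, Z=81, Hg2+: 78 e⁻, Z=80, Au+: 78 e⁻, Z=79. Ge4+ < Sn4+ (same group, 1 shell fewer); Sn4+ < Pb4+ (same group, 1 shell fewer); Pb4+ < Tl3+ (both 78 e⁻, Z=82>81); Tl3+ < Hg2+ (both 78 e⁻, Z=81>80); Hg2+ < Au+ (both 78 e⁻, Z=80>79).
Putting Au+ in gives Ge4+ < Sn4+ < Pb4+ < Tl3+ < Hg2+ < Au+; it lands at slot 6.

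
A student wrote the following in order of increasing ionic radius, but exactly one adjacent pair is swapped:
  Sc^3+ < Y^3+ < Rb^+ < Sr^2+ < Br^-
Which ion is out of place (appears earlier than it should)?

Rb^+

The pair Rb^+, Sr^2+ is the wrong way round — both have 36 electrons but Z(Sr)=38 > Z(Rb)=37, so Sr^2+ should be the smaller of the two. All other adjacent pairs agree with periodic trends, so Rb^+ is the misplaced ion.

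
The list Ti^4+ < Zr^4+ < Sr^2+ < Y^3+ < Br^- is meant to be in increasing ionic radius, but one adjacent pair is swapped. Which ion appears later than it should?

Compare adjacent ions: Y^3+ and Sr^2+ share 36 electrons; the higher nuclear charge on Y (Z=39) contracts it more, so Y^3+ < Sr^2+ — yet in this increasing list Sr^2+ sits before Y^3+. Nothing else is reversed, so Y^3+ should move one place to the left.

Y^3+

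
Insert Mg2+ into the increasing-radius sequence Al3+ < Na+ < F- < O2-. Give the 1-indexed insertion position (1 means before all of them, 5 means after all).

All of these have 10 electrons (isoelectronic). With the same electron cloud, the ion with the most protons pulls it in tightest. Nuclear charges: Al3+ (Z=13), Mg2+ (Z=12), Na+ (Z=11), F- (Z=9), O2- (Z=8). Highest Z is smallest.
Merged order: Al3+ < Mg2+ < Na+ < F- < O2- — Mg2+ is number 2.

2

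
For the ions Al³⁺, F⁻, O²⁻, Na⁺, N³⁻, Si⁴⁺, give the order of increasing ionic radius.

Si⁴⁺ < Al³⁺ < Na⁺ < F⁻ < O²⁻ < N³⁻

Isoelectronic series (10 e⁻ each). Size is set by nuclear charge: more protons means a smaller ion. Si⁴⁺ (Z=14), Al³⁺ (Z=13), Na⁺ (Z=11), F⁻ (Z=9), O²⁻ (Z=8), N³⁻ (Z=7).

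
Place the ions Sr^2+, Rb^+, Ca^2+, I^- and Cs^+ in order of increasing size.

First list Z and electron count for each: Ca^2+: 18 e⁻, Z=20, Sr^2+: 36 e⁻, Z=38, Rb^+: 36 e⁻, Z=37, Cs^+: 54 e⁻, Z=55, I^-: 54 e⁻, Z=53. Ca^2+ < Sr^2+ (same group, period 4 vs 5); Sr^2+ < Rb^+ (both 36 e⁻, Z=38>37); Rb^+ < Cs^+ (same group, 1 shell fewer); Cs^+ < I^- (both 54 e⁻, Z=55>53).

Ca^2+ < Sr^2+ < Rb^+ < Cs^+ < I^-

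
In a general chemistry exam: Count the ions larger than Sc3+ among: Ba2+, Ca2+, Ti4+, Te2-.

3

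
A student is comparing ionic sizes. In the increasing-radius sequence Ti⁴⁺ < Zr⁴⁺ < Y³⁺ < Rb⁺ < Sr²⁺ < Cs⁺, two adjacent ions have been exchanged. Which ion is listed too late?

Sr²⁺

Check each adjacent pair. Rb⁺ and Sr²⁺ are reversed: Sr²⁺ and Rb⁺ share 36 electrons; the higher nuclear charge on Sr (Z=38) contracts it more, so Sr²⁺ < Rb⁺. No other neighbouring pair contradicts the periodic trends, so Sr²⁺ is the ion listed too late.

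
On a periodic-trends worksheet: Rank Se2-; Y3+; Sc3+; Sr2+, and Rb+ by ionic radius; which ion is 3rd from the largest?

Sr2+

Electron counts and nuclear charges: Sc3+ has 18 e⁻ (Z=21), Y3+ has 36 e⁻ (Z=39), Sr2+ has 36 e⁻ (Z=38), Rb+ has 36 e⁻ (Z=37), Se2- has 36 e⁻ (Z=34). Sc3+ < Y3+ (same group, period 4 vs 5); Y3+ < Sr2+ (both 36 e⁻, Z=39>38); Sr2+ < Rb+ (isoelectronic, higher Z=38 is smaller); Rb+ < Se2- (isoelectronic, higher Z=37 is smaller).
So the order is Sc3+ < Y3+ < Sr2+ < Rb+ < Se2-; the 3rd-largest ion is Sr2+.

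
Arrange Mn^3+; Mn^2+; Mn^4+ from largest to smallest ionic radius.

For a single element, ionic radius drops as positive charge rises — Mn^4+ < Mn^2+.

Mn^2+ > Mn^3+ > Mn^4+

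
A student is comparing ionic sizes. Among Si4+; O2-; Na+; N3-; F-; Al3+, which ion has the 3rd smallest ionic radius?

Na+

Isoelectronic series (10 e⁻ each). Size is set by nuclear charge: more protons means a smaller ion. Si4+ (Z=14), Al3+ (Z=13), Na+ (Z=11), F- (Z=9), O2- (Z=8), N3- (Z=7).
Full ascending order: Si4+ < Al3+ < Na+ < F- < O2- < N3-. Counting from the smallest, position 3 is Na+.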